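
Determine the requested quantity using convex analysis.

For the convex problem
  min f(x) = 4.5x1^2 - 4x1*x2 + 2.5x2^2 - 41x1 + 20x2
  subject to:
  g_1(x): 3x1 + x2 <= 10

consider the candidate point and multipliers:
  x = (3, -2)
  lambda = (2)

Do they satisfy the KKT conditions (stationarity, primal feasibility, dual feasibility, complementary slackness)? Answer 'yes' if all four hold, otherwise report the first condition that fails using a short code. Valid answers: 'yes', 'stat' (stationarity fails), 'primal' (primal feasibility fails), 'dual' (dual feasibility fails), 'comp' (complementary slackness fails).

Gradient of f: grad f(x) = Q x + c = (-6, -2)
Constraint values g_i(x) = a_i^T x - b_i:
  g_1((3, -2)) = -3
Stationarity residual: grad f(x) + sum_i lambda_i a_i = (0, 0)
  -> stationarity OK
Primal feasibility (all g_i <= 0): OK
Dual feasibility (all lambda_i >= 0): OK
Complementary slackness (lambda_i * g_i(x) = 0 for all i): FAILS

Verdict: the first failing condition is complementary_slackness -> comp.

comp


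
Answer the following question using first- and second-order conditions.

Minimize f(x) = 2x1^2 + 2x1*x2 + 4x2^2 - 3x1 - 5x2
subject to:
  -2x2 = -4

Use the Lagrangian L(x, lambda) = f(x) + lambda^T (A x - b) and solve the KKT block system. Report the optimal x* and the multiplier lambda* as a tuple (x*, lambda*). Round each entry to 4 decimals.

Form the Lagrangian:
  L(x, lambda) = (1/2) x^T Q x + c^T x + lambda^T (A x - b)
Stationarity (grad_x L = 0): Q x + c + A^T lambda = 0.
Primal feasibility: A x = b.

This gives the KKT block system:
  [ Q   A^T ] [ x     ]   [-c ]
  [ A    0  ] [ lambda ] = [ b ]

Solving the linear system:
  x*      = (-0.25, 2)
  lambda* = (5.25)
  f(x*)   = 5.875

x* = (-0.25, 2), lambda* = (5.25)


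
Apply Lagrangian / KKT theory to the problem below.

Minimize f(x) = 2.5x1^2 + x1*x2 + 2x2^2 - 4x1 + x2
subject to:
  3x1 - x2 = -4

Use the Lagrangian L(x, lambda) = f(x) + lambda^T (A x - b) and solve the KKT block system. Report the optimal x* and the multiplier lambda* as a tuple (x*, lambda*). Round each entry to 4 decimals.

Form the Lagrangian:
  L(x, lambda) = (1/2) x^T Q x + c^T x + lambda^T (A x - b)
Stationarity (grad_x L = 0): Q x + c + A^T lambda = 0.
Primal feasibility: A x = b.

This gives the KKT block system:
  [ Q   A^T ] [ x     ]   [-c ]
  [ A    0  ] [ lambda ] = [ b ]

Solving the linear system:
  x*      = (-1.0851, 0.7447)
  lambda* = (2.8936)
  f(x*)   = 8.3298

x* = (-1.0851, 0.7447), lambda* = (2.8936)


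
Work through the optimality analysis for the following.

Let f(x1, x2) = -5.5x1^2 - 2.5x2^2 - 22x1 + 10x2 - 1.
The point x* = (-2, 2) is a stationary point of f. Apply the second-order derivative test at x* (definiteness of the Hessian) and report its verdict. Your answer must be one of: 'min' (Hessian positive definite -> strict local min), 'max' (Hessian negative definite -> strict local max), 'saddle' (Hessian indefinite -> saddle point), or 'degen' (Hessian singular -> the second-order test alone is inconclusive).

Compute the Hessian H = grad^2 f:
  H = [[-11, 0], [0, -5]]
Verify stationarity: grad f(x*) = H x* + g = (0, 0).
Eigenvalues of H: -11, -5.
Both eigenvalues < 0, so H is negative definite -> x* is a strict local max.

max


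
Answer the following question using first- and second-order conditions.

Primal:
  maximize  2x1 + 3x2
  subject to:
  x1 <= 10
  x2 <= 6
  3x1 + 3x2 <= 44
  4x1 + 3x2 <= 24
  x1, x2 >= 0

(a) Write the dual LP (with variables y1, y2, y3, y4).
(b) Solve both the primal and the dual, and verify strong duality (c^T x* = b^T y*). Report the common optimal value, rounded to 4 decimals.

The standard primal-dual pair for 'max c^T x s.t. A x <= b, x >= 0' is:
  Dual:  min b^T y  s.t.  A^T y >= c,  y >= 0.

So the dual LP is:
  minimize  10y1 + 6y2 + 44y3 + 24y4
  subject to:
    y1 + 3y3 + 4y4 >= 2
    y2 + 3y3 + 3y4 >= 3
    y1, y2, y3, y4 >= 0

Solving the primal: x* = (1.5, 6).
  primal value c^T x* = 21.
Solving the dual: y* = (0, 1.5, 0, 0.5).
  dual value b^T y* = 21.
Strong duality: c^T x* = b^T y*. Confirmed.

21


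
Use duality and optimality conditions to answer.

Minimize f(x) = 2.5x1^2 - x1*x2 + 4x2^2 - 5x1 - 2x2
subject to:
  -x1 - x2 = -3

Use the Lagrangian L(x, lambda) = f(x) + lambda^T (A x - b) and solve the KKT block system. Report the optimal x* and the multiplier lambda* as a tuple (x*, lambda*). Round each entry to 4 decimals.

Form the Lagrangian:
  L(x, lambda) = (1/2) x^T Q x + c^T x + lambda^T (A x - b)
Stationarity (grad_x L = 0): Q x + c + A^T lambda = 0.
Primal feasibility: A x = b.

This gives the KKT block system:
  [ Q   A^T ] [ x     ]   [-c ]
  [ A    0  ] [ lambda ] = [ b ]

Solving the linear system:
  x*      = (2, 1)
  lambda* = (4)
  f(x*)   = 0

x* = (2, 1), lambda* = (4)


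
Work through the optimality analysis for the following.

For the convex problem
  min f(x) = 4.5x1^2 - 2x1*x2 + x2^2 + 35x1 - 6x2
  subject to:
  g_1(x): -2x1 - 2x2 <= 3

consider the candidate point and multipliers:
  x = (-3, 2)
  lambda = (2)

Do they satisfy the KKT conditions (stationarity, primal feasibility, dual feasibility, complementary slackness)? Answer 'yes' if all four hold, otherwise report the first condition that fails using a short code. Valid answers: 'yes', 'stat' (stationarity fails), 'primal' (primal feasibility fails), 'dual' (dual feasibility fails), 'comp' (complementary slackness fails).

Gradient of f: grad f(x) = Q x + c = (4, 4)
Constraint values g_i(x) = a_i^T x - b_i:
  g_1((-3, 2)) = -1
Stationarity residual: grad f(x) + sum_i lambda_i a_i = (0, 0)
  -> stationarity OK
Primal feasibility (all g_i <= 0): OK
Dual feasibility (all lambda_i >= 0): OK
Complementary slackness (lambda_i * g_i(x) = 0 for all i): FAILS

Verdict: the first failing condition is complementary_slackness -> comp.

comp


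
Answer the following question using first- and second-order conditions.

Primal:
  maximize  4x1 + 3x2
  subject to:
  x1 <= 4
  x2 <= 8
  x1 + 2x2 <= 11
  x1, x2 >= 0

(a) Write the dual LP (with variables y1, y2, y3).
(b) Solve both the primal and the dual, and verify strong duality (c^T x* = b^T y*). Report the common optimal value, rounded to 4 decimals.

The standard primal-dual pair for 'max c^T x s.t. A x <= b, x >= 0' is:
  Dual:  min b^T y  s.t.  A^T y >= c,  y >= 0.

So the dual LP is:
  minimize  4y1 + 8y2 + 11y3
  subject to:
    y1 + y3 >= 4
    y2 + 2y3 >= 3
    y1, y2, y3 >= 0

Solving the primal: x* = (4, 3.5).
  primal value c^T x* = 26.5.
Solving the dual: y* = (2.5, 0, 1.5).
  dual value b^T y* = 26.5.
Strong duality: c^T x* = b^T y*. Confirmed.

26.5


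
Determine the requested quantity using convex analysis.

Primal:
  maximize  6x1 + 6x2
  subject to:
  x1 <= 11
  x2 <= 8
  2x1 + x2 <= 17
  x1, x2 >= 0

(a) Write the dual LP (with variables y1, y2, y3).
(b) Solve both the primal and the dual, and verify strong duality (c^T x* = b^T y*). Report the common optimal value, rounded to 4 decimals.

The standard primal-dual pair for 'max c^T x s.t. A x <= b, x >= 0' is:
  Dual:  min b^T y  s.t.  A^T y >= c,  y >= 0.

So the dual LP is:
  minimize  11y1 + 8y2 + 17y3
  subject to:
    y1 + 2y3 >= 6
    y2 + y3 >= 6
    y1, y2, y3 >= 0

Solving the primal: x* = (4.5, 8).
  primal value c^T x* = 75.
Solving the dual: y* = (0, 3, 3).
  dual value b^T y* = 75.
Strong duality: c^T x* = b^T y*. Confirmed.

75


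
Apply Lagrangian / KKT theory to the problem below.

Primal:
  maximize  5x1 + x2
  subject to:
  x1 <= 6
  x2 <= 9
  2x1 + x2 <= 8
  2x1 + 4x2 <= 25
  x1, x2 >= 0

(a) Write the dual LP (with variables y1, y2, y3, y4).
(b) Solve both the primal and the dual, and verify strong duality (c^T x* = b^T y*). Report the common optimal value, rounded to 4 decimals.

The standard primal-dual pair for 'max c^T x s.t. A x <= b, x >= 0' is:
  Dual:  min b^T y  s.t.  A^T y >= c,  y >= 0.

So the dual LP is:
  minimize  6y1 + 9y2 + 8y3 + 25y4
  subject to:
    y1 + 2y3 + 2y4 >= 5
    y2 + y3 + 4y4 >= 1
    y1, y2, y3, y4 >= 0

Solving the primal: x* = (4, 0).
  primal value c^T x* = 20.
Solving the dual: y* = (0, 0, 2.5, 0).
  dual value b^T y* = 20.
Strong duality: c^T x* = b^T y*. Confirmed.

20


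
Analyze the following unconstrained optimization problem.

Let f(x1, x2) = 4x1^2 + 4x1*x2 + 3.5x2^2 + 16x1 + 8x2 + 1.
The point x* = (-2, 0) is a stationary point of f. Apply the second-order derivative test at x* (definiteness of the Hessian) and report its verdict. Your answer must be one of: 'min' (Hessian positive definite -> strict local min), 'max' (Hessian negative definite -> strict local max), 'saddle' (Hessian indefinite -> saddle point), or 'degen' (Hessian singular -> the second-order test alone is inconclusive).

Compute the Hessian H = grad^2 f:
  H = [[8, 4], [4, 7]]
Verify stationarity: grad f(x*) = H x* + g = (0, 0).
Eigenvalues of H: 3.4689, 11.5311.
Both eigenvalues > 0, so H is positive definite -> x* is a strict local min.

min


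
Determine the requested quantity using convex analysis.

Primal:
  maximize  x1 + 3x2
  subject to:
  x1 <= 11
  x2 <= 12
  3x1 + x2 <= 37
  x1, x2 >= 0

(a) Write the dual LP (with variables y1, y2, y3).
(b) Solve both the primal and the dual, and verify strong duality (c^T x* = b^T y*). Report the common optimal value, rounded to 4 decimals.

The standard primal-dual pair for 'max c^T x s.t. A x <= b, x >= 0' is:
  Dual:  min b^T y  s.t.  A^T y >= c,  y >= 0.

So the dual LP is:
  minimize  11y1 + 12y2 + 37y3
  subject to:
    y1 + 3y3 >= 1
    y2 + y3 >= 3
    y1, y2, y3 >= 0

Solving the primal: x* = (8.3333, 12).
  primal value c^T x* = 44.3333.
Solving the dual: y* = (0, 2.6667, 0.3333).
  dual value b^T y* = 44.3333.
Strong duality: c^T x* = b^T y*. Confirmed.

44.3333


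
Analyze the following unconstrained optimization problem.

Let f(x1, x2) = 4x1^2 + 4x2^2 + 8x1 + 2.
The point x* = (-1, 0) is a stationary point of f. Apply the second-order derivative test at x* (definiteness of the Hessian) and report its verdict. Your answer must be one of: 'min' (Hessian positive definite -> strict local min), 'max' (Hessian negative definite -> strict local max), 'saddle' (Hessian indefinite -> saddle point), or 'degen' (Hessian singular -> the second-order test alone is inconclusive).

Compute the Hessian H = grad^2 f:
  H = [[8, 0], [0, 8]]
Verify stationarity: grad f(x*) = H x* + g = (0, 0).
Eigenvalues of H: 8, 8.
Both eigenvalues > 0, so H is positive definite -> x* is a strict local min.

min


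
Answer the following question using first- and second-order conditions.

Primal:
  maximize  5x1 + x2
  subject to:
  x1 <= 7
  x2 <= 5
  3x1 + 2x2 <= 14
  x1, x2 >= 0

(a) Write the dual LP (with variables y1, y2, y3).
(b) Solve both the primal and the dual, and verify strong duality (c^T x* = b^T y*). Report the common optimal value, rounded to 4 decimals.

The standard primal-dual pair for 'max c^T x s.t. A x <= b, x >= 0' is:
  Dual:  min b^T y  s.t.  A^T y >= c,  y >= 0.

So the dual LP is:
  minimize  7y1 + 5y2 + 14y3
  subject to:
    y1 + 3y3 >= 5
    y2 + 2y3 >= 1
    y1, y2, y3 >= 0

Solving the primal: x* = (4.6667, 0).
  primal value c^T x* = 23.3333.
Solving the dual: y* = (0, 0, 1.6667).
  dual value b^T y* = 23.3333.
Strong duality: c^T x* = b^T y*. Confirmed.

23.3333


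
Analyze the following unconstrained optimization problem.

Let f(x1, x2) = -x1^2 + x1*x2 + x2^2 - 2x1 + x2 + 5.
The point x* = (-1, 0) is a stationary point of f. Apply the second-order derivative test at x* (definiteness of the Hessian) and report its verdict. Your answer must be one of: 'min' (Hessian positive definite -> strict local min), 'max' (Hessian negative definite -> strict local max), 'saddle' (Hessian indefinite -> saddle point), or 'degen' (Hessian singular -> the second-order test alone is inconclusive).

Compute the Hessian H = grad^2 f:
  H = [[-2, 1], [1, 2]]
Verify stationarity: grad f(x*) = H x* + g = (0, 0).
Eigenvalues of H: -2.2361, 2.2361.
Eigenvalues have mixed signs, so H is indefinite -> x* is a saddle point.

saddle


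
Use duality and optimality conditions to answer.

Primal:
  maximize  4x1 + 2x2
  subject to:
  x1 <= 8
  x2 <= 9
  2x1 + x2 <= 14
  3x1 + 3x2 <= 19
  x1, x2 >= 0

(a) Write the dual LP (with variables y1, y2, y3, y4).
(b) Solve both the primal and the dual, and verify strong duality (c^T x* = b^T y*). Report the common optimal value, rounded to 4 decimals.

The standard primal-dual pair for 'max c^T x s.t. A x <= b, x >= 0' is:
  Dual:  min b^T y  s.t.  A^T y >= c,  y >= 0.

So the dual LP is:
  minimize  8y1 + 9y2 + 14y3 + 19y4
  subject to:
    y1 + 2y3 + 3y4 >= 4
    y2 + y3 + 3y4 >= 2
    y1, y2, y3, y4 >= 0

Solving the primal: x* = (6.3333, 0).
  primal value c^T x* = 25.3333.
Solving the dual: y* = (0, 0, 0, 1.3333).
  dual value b^T y* = 25.3333.
Strong duality: c^T x* = b^T y*. Confirmed.

25.3333


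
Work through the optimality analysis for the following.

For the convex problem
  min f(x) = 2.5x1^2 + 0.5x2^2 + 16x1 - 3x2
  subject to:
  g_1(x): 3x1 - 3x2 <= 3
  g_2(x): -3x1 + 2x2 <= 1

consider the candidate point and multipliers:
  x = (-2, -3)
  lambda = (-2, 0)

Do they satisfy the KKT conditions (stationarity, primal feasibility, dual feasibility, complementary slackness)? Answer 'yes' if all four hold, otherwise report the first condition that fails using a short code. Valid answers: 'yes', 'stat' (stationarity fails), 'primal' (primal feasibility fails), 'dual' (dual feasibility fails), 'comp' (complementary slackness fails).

Gradient of f: grad f(x) = Q x + c = (6, -6)
Constraint values g_i(x) = a_i^T x - b_i:
  g_1((-2, -3)) = 0
  g_2((-2, -3)) = -1
Stationarity residual: grad f(x) + sum_i lambda_i a_i = (0, 0)
  -> stationarity OK
Primal feasibility (all g_i <= 0): OK
Dual feasibility (all lambda_i >= 0): FAILS
Complementary slackness (lambda_i * g_i(x) = 0 for all i): OK

Verdict: the first failing condition is dual_feasibility -> dual.

dual


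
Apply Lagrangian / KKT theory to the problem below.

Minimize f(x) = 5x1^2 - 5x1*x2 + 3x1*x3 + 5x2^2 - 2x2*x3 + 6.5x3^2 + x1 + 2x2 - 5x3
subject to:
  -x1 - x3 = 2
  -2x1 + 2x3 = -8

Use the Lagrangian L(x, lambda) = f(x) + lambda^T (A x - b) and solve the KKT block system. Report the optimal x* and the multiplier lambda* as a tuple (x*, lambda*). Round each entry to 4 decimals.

Form the Lagrangian:
  L(x, lambda) = (1/2) x^T Q x + c^T x + lambda^T (A x - b)
Stationarity (grad_x L = 0): Q x + c + A^T lambda = 0.
Primal feasibility: A x = b.

This gives the KKT block system:
  [ Q   A^T ] [ x     ]   [-c ]
  [ A    0  ] [ lambda ] = [ b ]

Solving the linear system:
  x*      = (1, -0.3, -3)
  lambda* = (-18.45, 10.975)
  f(x*)   = 70.05

x* = (1, -0.3, -3), lambda* = (-18.45, 10.975)


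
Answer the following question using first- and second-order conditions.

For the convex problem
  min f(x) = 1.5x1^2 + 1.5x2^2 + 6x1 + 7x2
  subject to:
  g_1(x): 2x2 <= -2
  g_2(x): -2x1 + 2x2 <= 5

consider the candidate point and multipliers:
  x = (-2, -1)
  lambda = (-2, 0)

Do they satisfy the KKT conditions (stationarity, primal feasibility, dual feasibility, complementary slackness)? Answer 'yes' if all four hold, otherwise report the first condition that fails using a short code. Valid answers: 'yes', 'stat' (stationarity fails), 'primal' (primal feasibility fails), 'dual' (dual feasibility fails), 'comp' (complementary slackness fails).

Gradient of f: grad f(x) = Q x + c = (0, 4)
Constraint values g_i(x) = a_i^T x - b_i:
  g_1((-2, -1)) = 0
  g_2((-2, -1)) = -3
Stationarity residual: grad f(x) + sum_i lambda_i a_i = (0, 0)
  -> stationarity OK
Primal feasibility (all g_i <= 0): OK
Dual feasibility (all lambda_i >= 0): FAILS
Complementary slackness (lambda_i * g_i(x) = 0 for all i): OK

Verdict: the first failing condition is dual_feasibility -> dual.

dual


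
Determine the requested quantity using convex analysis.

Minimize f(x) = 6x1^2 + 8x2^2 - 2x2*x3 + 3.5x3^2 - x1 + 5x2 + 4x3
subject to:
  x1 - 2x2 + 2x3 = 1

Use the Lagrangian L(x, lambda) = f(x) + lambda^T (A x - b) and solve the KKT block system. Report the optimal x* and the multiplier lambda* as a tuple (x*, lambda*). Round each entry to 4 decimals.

Form the Lagrangian:
  L(x, lambda) = (1/2) x^T Q x + c^T x + lambda^T (A x - b)
Stationarity (grad_x L = 0): Q x + c + A^T lambda = 0.
Primal feasibility: A x = b.

This gives the KKT block system:
  [ Q   A^T ] [ x     ]   [-c ]
  [ A    0  ] [ lambda ] = [ b ]

Solving the linear system:
  x*      = (0.2412, -0.5735, -0.1941)
  lambda* = (-1.8941)
  f(x*)   = -0.9956

x* = (0.2412, -0.5735, -0.1941), lambda* = (-1.8941)


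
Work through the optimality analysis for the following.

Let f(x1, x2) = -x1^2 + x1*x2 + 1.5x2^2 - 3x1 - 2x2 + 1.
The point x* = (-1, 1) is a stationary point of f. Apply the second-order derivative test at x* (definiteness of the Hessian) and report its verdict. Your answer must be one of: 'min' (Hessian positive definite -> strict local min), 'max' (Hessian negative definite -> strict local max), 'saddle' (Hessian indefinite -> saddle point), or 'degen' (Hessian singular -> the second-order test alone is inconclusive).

Compute the Hessian H = grad^2 f:
  H = [[-2, 1], [1, 3]]
Verify stationarity: grad f(x*) = H x* + g = (0, 0).
Eigenvalues of H: -2.1926, 3.1926.
Eigenvalues have mixed signs, so H is indefinite -> x* is a saddle point.

saddle


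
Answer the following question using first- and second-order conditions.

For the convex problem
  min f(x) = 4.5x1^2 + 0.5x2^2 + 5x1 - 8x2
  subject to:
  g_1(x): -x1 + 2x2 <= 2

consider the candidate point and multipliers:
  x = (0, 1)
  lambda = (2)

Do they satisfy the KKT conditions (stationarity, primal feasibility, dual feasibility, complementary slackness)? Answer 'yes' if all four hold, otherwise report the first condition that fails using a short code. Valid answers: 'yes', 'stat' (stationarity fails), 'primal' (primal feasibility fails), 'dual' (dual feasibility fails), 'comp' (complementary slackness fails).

Gradient of f: grad f(x) = Q x + c = (5, -7)
Constraint values g_i(x) = a_i^T x - b_i:
  g_1((0, 1)) = 0
Stationarity residual: grad f(x) + sum_i lambda_i a_i = (3, -3)
  -> stationarity FAILS
Primal feasibility (all g_i <= 0): OK
Dual feasibility (all lambda_i >= 0): OK
Complementary slackness (lambda_i * g_i(x) = 0 for all i): OK

Verdict: the first failing condition is stationarity -> stat.

stat


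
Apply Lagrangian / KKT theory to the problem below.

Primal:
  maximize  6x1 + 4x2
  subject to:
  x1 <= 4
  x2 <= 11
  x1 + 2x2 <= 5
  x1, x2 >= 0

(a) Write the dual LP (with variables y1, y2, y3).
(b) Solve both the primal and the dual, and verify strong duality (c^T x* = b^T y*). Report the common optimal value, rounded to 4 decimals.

The standard primal-dual pair for 'max c^T x s.t. A x <= b, x >= 0' is:
  Dual:  min b^T y  s.t.  A^T y >= c,  y >= 0.

So the dual LP is:
  minimize  4y1 + 11y2 + 5y3
  subject to:
    y1 + y3 >= 6
    y2 + 2y3 >= 4
    y1, y2, y3 >= 0

Solving the primal: x* = (4, 0.5).
  primal value c^T x* = 26.
Solving the dual: y* = (4, 0, 2).
  dual value b^T y* = 26.
Strong duality: c^T x* = b^T y*. Confirmed.

26


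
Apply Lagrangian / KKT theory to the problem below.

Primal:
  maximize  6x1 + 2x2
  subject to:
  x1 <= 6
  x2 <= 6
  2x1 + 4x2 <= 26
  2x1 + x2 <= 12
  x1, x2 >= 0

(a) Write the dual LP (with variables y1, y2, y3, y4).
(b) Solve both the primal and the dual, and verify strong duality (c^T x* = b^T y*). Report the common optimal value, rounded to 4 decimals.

The standard primal-dual pair for 'max c^T x s.t. A x <= b, x >= 0' is:
  Dual:  min b^T y  s.t.  A^T y >= c,  y >= 0.

So the dual LP is:
  minimize  6y1 + 6y2 + 26y3 + 12y4
  subject to:
    y1 + 2y3 + 2y4 >= 6
    y2 + 4y3 + y4 >= 2
    y1, y2, y3, y4 >= 0

Solving the primal: x* = (6, 0).
  primal value c^T x* = 36.
Solving the dual: y* = (0, 0, 0, 3).
  dual value b^T y* = 36.
Strong duality: c^T x* = b^T y*. Confirmed.

36


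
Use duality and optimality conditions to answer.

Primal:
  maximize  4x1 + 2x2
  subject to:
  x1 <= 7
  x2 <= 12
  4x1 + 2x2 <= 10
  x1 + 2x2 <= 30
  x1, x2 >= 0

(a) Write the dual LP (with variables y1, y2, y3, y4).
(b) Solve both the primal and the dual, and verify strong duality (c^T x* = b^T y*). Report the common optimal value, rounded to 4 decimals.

The standard primal-dual pair for 'max c^T x s.t. A x <= b, x >= 0' is:
  Dual:  min b^T y  s.t.  A^T y >= c,  y >= 0.

So the dual LP is:
  minimize  7y1 + 12y2 + 10y3 + 30y4
  subject to:
    y1 + 4y3 + y4 >= 4
    y2 + 2y3 + 2y4 >= 2
    y1, y2, y3, y4 >= 0

Solving the primal: x* = (2.5, 0).
  primal value c^T x* = 10.
Solving the dual: y* = (0, 0, 1, 0).
  dual value b^T y* = 10.
Strong duality: c^T x* = b^T y*. Confirmed.

10


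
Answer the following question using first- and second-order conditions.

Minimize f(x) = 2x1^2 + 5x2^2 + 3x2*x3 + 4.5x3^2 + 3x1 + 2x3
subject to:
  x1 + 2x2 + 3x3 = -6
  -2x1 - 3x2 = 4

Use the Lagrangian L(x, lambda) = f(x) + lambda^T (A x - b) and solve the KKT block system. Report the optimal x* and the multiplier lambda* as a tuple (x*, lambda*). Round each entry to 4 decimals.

Form the Lagrangian:
  L(x, lambda) = (1/2) x^T Q x + c^T x + lambda^T (A x - b)
Stationarity (grad_x L = 0): Q x + c + A^T lambda = 0.
Primal feasibility: A x = b.

This gives the KKT block system:
  [ Q   A^T ] [ x     ]   [-c ]
  [ A    0  ] [ lambda ] = [ b ]

Solving the linear system:
  x*      = (-1.5753, -0.2831, -1.2861)
  lambda* = (3.4749, 0.0868)
  f(x*)   = 6.602

x* = (-1.5753, -0.2831, -1.2861), lambda* = (3.4749, 0.0868)


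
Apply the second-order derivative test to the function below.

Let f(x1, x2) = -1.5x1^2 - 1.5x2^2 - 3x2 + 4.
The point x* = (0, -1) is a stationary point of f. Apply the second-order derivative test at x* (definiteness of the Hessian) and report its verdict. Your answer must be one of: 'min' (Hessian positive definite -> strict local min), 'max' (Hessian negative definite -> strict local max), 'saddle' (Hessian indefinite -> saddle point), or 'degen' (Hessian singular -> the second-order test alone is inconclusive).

Compute the Hessian H = grad^2 f:
  H = [[-3, 0], [0, -3]]
Verify stationarity: grad f(x*) = H x* + g = (0, 0).
Eigenvalues of H: -3, -3.
Both eigenvalues < 0, so H is negative definite -> x* is a strict local max.

max


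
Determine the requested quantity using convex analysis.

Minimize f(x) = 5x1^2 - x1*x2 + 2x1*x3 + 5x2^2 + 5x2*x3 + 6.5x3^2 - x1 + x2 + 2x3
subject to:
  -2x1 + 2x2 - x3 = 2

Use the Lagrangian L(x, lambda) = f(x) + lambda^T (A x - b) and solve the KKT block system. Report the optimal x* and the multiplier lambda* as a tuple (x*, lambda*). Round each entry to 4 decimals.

Form the Lagrangian:
  L(x, lambda) = (1/2) x^T Q x + c^T x + lambda^T (A x - b)
Stationarity (grad_x L = 0): Q x + c + A^T lambda = 0.
Primal feasibility: A x = b.

This gives the KKT block system:
  [ Q   A^T ] [ x     ]   [-c ]
  [ A    0  ] [ lambda ] = [ b ]

Solving the linear system:
  x*      = (-0.1721, 0.5713, -0.5132)
  lambda* = (-2.1595)
  f(x*)   = 2.018

x* = (-0.1721, 0.5713, -0.5132), lambda* = (-2.1595)


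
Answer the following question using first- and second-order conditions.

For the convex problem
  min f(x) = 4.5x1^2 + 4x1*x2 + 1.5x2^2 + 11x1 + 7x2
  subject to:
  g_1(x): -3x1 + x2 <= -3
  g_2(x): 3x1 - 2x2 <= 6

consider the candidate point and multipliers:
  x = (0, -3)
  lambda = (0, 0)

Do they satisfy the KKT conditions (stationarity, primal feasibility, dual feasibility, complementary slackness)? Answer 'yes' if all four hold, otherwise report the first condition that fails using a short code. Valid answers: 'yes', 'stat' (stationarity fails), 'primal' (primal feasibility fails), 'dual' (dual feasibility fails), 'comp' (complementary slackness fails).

Gradient of f: grad f(x) = Q x + c = (-1, -2)
Constraint values g_i(x) = a_i^T x - b_i:
  g_1((0, -3)) = 0
  g_2((0, -3)) = 0
Stationarity residual: grad f(x) + sum_i lambda_i a_i = (-1, -2)
  -> stationarity FAILS
Primal feasibility (all g_i <= 0): OK
Dual feasibility (all lambda_i >= 0): OK
Complementary slackness (lambda_i * g_i(x) = 0 for all i): OK

Verdict: the first failing condition is stationarity -> stat.

stat


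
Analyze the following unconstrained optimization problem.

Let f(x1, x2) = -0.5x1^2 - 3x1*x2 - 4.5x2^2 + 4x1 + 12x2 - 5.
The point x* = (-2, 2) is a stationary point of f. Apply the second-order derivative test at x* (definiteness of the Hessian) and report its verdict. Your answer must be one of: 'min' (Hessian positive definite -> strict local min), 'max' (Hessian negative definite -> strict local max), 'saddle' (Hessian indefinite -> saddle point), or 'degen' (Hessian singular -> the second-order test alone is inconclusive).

Compute the Hessian H = grad^2 f:
  H = [[-1, -3], [-3, -9]]
Verify stationarity: grad f(x*) = H x* + g = (0, 0).
Eigenvalues of H: -10, 0.
H has a zero eigenvalue (singular; negative semidefinite but not definite), so H is neither positive definite, negative definite, nor indefinite. The second-order test alone is inconclusive -> degen.
(Indeed, f is constant along the null direction of H through x*, so x* is not a strict local extremum.)

degen


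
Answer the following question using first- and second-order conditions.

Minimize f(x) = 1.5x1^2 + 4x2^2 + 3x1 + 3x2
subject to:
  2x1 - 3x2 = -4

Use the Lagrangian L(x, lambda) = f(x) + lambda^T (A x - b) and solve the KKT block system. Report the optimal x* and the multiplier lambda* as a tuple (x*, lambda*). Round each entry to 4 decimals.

Form the Lagrangian:
  L(x, lambda) = (1/2) x^T Q x + c^T x + lambda^T (A x - b)
Stationarity (grad_x L = 0): Q x + c + A^T lambda = 0.
Primal feasibility: A x = b.

This gives the KKT block system:
  [ Q   A^T ] [ x     ]   [-c ]
  [ A    0  ] [ lambda ] = [ b ]

Solving the linear system:
  x*      = (-1.8475, 0.1017)
  lambda* = (1.2712)
  f(x*)   = -0.0763

x* = (-1.8475, 0.1017), lambda* = (1.2712)


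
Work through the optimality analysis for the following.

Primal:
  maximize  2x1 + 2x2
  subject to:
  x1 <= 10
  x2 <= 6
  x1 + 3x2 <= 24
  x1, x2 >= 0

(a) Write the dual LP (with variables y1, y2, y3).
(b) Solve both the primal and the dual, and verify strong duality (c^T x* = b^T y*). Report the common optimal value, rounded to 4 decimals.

The standard primal-dual pair for 'max c^T x s.t. A x <= b, x >= 0' is:
  Dual:  min b^T y  s.t.  A^T y >= c,  y >= 0.

So the dual LP is:
  minimize  10y1 + 6y2 + 24y3
  subject to:
    y1 + y3 >= 2
    y2 + 3y3 >= 2
    y1, y2, y3 >= 0

Solving the primal: x* = (10, 4.6667).
  primal value c^T x* = 29.3333.
Solving the dual: y* = (1.3333, 0, 0.6667).
  dual value b^T y* = 29.3333.
Strong duality: c^T x* = b^T y*. Confirmed.

29.3333


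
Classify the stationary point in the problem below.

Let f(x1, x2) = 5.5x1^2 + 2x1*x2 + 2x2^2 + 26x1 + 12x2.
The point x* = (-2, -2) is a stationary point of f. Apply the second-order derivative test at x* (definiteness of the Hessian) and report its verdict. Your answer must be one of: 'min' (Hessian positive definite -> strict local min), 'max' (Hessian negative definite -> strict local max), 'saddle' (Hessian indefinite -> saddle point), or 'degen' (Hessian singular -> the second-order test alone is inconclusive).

Compute the Hessian H = grad^2 f:
  H = [[11, 2], [2, 4]]
Verify stationarity: grad f(x*) = H x* + g = (0, 0).
Eigenvalues of H: 3.4689, 11.5311.
Both eigenvalues > 0, so H is positive definite -> x* is a strict local min.

min


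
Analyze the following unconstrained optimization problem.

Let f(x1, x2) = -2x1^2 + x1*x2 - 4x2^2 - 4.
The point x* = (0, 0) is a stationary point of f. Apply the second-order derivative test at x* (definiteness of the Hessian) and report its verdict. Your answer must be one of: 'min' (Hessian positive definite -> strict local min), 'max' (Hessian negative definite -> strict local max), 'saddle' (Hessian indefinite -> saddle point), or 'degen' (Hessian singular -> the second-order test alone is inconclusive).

Compute the Hessian H = grad^2 f:
  H = [[-4, 1], [1, -8]]
Verify stationarity: grad f(x*) = H x* + g = (0, 0).
Eigenvalues of H: -8.2361, -3.7639.
Both eigenvalues < 0, so H is negative definite -> x* is a strict local max.

max


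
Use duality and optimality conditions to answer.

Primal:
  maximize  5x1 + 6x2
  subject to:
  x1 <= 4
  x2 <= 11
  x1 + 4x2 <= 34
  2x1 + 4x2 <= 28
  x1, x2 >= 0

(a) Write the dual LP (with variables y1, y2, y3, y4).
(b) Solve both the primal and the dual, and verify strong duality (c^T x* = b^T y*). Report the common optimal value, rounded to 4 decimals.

The standard primal-dual pair for 'max c^T x s.t. A x <= b, x >= 0' is:
  Dual:  min b^T y  s.t.  A^T y >= c,  y >= 0.

So the dual LP is:
  minimize  4y1 + 11y2 + 34y3 + 28y4
  subject to:
    y1 + y3 + 2y4 >= 5
    y2 + 4y3 + 4y4 >= 6
    y1, y2, y3, y4 >= 0

Solving the primal: x* = (4, 5).
  primal value c^T x* = 50.
Solving the dual: y* = (2, 0, 0, 1.5).
  dual value b^T y* = 50.
Strong duality: c^T x* = b^T y*. Confirmed.

50


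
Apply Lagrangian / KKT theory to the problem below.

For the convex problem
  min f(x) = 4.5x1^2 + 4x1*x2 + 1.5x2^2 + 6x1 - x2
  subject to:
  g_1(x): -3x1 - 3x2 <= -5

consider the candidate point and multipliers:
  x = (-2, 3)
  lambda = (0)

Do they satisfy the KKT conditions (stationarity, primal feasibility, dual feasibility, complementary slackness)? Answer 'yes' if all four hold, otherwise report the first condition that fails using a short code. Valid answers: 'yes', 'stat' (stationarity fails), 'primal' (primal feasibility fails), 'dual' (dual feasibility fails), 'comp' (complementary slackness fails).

Gradient of f: grad f(x) = Q x + c = (0, 0)
Constraint values g_i(x) = a_i^T x - b_i:
  g_1((-2, 3)) = 2
Stationarity residual: grad f(x) + sum_i lambda_i a_i = (0, 0)
  -> stationarity OK
Primal feasibility (all g_i <= 0): FAILS
Dual feasibility (all lambda_i >= 0): OK
Complementary slackness (lambda_i * g_i(x) = 0 for all i): OK

Verdict: the first failing condition is primal_feasibility -> primal.

primal


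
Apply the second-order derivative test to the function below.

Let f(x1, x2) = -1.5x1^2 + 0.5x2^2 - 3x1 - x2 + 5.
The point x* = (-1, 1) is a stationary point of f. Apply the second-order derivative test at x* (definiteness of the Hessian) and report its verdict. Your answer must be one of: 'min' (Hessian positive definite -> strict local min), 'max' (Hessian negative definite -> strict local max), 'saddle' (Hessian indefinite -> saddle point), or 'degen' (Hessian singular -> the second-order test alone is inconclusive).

Compute the Hessian H = grad^2 f:
  H = [[-3, 0], [0, 1]]
Verify stationarity: grad f(x*) = H x* + g = (0, 0).
Eigenvalues of H: -3, 1.
Eigenvalues have mixed signs, so H is indefinite -> x* is a saddle point.

saddle


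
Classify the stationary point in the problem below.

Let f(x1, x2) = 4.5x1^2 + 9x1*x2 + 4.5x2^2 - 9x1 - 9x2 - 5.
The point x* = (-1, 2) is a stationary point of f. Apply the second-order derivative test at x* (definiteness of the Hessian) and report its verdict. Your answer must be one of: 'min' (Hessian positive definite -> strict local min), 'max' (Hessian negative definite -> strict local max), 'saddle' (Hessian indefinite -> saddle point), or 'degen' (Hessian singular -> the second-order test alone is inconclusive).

Compute the Hessian H = grad^2 f:
  H = [[9, 9], [9, 9]]
Verify stationarity: grad f(x*) = H x* + g = (0, 0).
Eigenvalues of H: 0, 18.
H has a zero eigenvalue (singular; positive semidefinite but not definite), so H is neither positive definite, negative definite, nor indefinite. The second-order test alone is inconclusive -> degen.
(Indeed, f is constant along the null direction of H through x*, so x* is not a strict local extremum.)

degen


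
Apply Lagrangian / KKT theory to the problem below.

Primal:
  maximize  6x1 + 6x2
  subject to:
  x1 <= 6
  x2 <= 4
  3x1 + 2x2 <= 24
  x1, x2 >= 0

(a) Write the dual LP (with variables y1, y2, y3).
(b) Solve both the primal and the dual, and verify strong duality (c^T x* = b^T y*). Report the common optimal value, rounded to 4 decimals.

The standard primal-dual pair for 'max c^T x s.t. A x <= b, x >= 0' is:
  Dual:  min b^T y  s.t.  A^T y >= c,  y >= 0.

So the dual LP is:
  minimize  6y1 + 4y2 + 24y3
  subject to:
    y1 + 3y3 >= 6
    y2 + 2y3 >= 6
    y1, y2, y3 >= 0

Solving the primal: x* = (5.3333, 4).
  primal value c^T x* = 56.
Solving the dual: y* = (0, 2, 2).
  dual value b^T y* = 56.
Strong duality: c^T x* = b^T y*. Confirmed.

56


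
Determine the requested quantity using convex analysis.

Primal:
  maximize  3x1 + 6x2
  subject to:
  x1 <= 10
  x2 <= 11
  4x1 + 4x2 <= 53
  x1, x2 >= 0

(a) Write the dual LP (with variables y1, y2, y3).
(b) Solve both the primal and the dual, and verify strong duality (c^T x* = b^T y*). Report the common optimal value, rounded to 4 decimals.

The standard primal-dual pair for 'max c^T x s.t. A x <= b, x >= 0' is:
  Dual:  min b^T y  s.t.  A^T y >= c,  y >= 0.

So the dual LP is:
  minimize  10y1 + 11y2 + 53y3
  subject to:
    y1 + 4y3 >= 3
    y2 + 4y3 >= 6
    y1, y2, y3 >= 0

Solving the primal: x* = (2.25, 11).
  primal value c^T x* = 72.75.
Solving the dual: y* = (0, 3, 0.75).
  dual value b^T y* = 72.75.
Strong duality: c^T x* = b^T y*. Confirmed.

72.75


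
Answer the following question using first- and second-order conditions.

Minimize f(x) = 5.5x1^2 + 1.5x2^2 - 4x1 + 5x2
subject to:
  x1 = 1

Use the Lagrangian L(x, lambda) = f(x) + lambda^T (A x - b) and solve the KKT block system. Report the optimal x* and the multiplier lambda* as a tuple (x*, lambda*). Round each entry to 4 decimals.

Form the Lagrangian:
  L(x, lambda) = (1/2) x^T Q x + c^T x + lambda^T (A x - b)
Stationarity (grad_x L = 0): Q x + c + A^T lambda = 0.
Primal feasibility: A x = b.

This gives the KKT block system:
  [ Q   A^T ] [ x     ]   [-c ]
  [ A    0  ] [ lambda ] = [ b ]

Solving the linear system:
  x*      = (1, -1.6667)
  lambda* = (-7)
  f(x*)   = -2.6667

x* = (1, -1.6667), lambda* = (-7)


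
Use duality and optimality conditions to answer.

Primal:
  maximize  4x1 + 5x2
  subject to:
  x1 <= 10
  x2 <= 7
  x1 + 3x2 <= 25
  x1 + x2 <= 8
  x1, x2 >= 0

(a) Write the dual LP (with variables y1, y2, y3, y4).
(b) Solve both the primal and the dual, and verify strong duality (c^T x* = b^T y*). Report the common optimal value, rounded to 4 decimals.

The standard primal-dual pair for 'max c^T x s.t. A x <= b, x >= 0' is:
  Dual:  min b^T y  s.t.  A^T y >= c,  y >= 0.

So the dual LP is:
  minimize  10y1 + 7y2 + 25y3 + 8y4
  subject to:
    y1 + y3 + y4 >= 4
    y2 + 3y3 + y4 >= 5
    y1, y2, y3, y4 >= 0

Solving the primal: x* = (1, 7).
  primal value c^T x* = 39.
Solving the dual: y* = (0, 1, 0, 4).
  dual value b^T y* = 39.
Strong duality: c^T x* = b^T y*. Confirmed.

39


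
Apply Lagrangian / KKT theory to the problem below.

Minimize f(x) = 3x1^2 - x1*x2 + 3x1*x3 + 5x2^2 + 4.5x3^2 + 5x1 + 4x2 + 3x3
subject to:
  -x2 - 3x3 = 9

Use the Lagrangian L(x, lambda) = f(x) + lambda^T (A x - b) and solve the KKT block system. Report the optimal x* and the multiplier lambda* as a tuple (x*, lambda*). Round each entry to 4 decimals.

Form the Lagrangian:
  L(x, lambda) = (1/2) x^T Q x + c^T x + lambda^T (A x - b)
Stationarity (grad_x L = 0): Q x + c + A^T lambda = 0.
Primal feasibility: A x = b.

This gives the KKT block system:
  [ Q   A^T ] [ x     ]   [-c ]
  [ A    0  ] [ lambda ] = [ b ]

Solving the linear system:
  x*      = (0.3226, -1.0323, -2.6559)
  lambda* = (-6.6452)
  f(x*)   = 24.6613

x* = (0.3226, -1.0323, -2.6559), lambda* = (-6.6452)


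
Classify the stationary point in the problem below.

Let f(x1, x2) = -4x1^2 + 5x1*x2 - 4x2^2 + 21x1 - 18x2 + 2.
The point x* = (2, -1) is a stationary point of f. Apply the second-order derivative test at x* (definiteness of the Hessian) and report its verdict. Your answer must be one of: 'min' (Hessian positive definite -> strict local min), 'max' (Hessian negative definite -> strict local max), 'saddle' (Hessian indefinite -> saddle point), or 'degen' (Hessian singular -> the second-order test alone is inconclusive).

Compute the Hessian H = grad^2 f:
  H = [[-8, 5], [5, -8]]
Verify stationarity: grad f(x*) = H x* + g = (0, 0).
Eigenvalues of H: -13, -3.
Both eigenvalues < 0, so H is negative definite -> x* is a strict local max.

max


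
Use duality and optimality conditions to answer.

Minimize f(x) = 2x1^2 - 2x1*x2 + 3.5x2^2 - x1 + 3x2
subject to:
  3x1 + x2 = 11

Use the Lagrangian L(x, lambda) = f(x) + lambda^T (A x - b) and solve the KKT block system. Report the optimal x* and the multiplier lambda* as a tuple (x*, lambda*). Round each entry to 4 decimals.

Form the Lagrangian:
  L(x, lambda) = (1/2) x^T Q x + c^T x + lambda^T (A x - b)
Stationarity (grad_x L = 0): Q x + c + A^T lambda = 0.
Primal feasibility: A x = b.

This gives the KKT block system:
  [ Q   A^T ] [ x     ]   [-c ]
  [ A    0  ] [ lambda ] = [ b ]

Solving the linear system:
  x*      = (3.3291, 1.0127)
  lambda* = (-3.4304)
  f(x*)   = 18.7215

x* = (3.3291, 1.0127), lambda* = (-3.4304)


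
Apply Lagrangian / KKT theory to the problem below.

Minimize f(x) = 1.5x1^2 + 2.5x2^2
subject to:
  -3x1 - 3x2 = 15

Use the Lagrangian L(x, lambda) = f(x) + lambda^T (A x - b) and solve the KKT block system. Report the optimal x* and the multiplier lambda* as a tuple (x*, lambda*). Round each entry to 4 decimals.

Form the Lagrangian:
  L(x, lambda) = (1/2) x^T Q x + c^T x + lambda^T (A x - b)
Stationarity (grad_x L = 0): Q x + c + A^T lambda = 0.
Primal feasibility: A x = b.

This gives the KKT block system:
  [ Q   A^T ] [ x     ]   [-c ]
  [ A    0  ] [ lambda ] = [ b ]

Solving the linear system:
  x*      = (-3.125, -1.875)
  lambda* = (-3.125)
  f(x*)   = 23.4375

x* = (-3.125, -1.875), lambda* = (-3.125)


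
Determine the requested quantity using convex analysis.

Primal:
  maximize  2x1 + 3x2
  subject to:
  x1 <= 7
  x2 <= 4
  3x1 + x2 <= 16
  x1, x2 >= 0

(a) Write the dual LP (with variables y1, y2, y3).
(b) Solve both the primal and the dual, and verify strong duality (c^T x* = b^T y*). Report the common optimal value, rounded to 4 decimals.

The standard primal-dual pair for 'max c^T x s.t. A x <= b, x >= 0' is:
  Dual:  min b^T y  s.t.  A^T y >= c,  y >= 0.

So the dual LP is:
  minimize  7y1 + 4y2 + 16y3
  subject to:
    y1 + 3y3 >= 2
    y2 + y3 >= 3
    y1, y2, y3 >= 0

Solving the primal: x* = (4, 4).
  primal value c^T x* = 20.
Solving the dual: y* = (0, 2.3333, 0.6667).
  dual value b^T y* = 20.
Strong duality: c^T x* = b^T y*. Confirmed.

20


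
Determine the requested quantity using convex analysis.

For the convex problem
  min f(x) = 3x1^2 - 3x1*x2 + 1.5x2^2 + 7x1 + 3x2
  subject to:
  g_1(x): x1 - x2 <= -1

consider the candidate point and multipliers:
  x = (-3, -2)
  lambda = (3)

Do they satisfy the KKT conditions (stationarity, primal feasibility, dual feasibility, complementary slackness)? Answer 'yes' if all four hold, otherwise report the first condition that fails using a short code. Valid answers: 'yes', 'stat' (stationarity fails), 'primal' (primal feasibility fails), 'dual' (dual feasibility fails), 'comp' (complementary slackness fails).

Gradient of f: grad f(x) = Q x + c = (-5, 6)
Constraint values g_i(x) = a_i^T x - b_i:
  g_1((-3, -2)) = 0
Stationarity residual: grad f(x) + sum_i lambda_i a_i = (-2, 3)
  -> stationarity FAILS
Primal feasibility (all g_i <= 0): OK
Dual feasibility (all lambda_i >= 0): OK
Complementary slackness (lambda_i * g_i(x) = 0 for all i): OK

Verdict: the first failing condition is stationarity -> stat.

stat


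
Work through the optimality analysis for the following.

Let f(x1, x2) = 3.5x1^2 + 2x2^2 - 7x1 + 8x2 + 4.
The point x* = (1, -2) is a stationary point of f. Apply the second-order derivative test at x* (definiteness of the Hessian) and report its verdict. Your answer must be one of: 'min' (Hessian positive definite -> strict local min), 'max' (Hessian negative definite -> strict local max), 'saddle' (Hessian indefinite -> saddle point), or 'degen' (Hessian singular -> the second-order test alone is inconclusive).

Compute the Hessian H = grad^2 f:
  H = [[7, 0], [0, 4]]
Verify stationarity: grad f(x*) = H x* + g = (0, 0).
Eigenvalues of H: 4, 7.
Both eigenvalues > 0, so H is positive definite -> x* is a strict local min.

min
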